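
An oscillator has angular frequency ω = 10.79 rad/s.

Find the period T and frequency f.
T = 2π/ω = 2π/10.79 = 0.5823 s; f = ω/2π = 1.717 Hz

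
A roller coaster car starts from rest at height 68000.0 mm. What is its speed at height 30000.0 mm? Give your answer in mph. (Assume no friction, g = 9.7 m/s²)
mgh₁ = ½mv₂² + mgh₂ → v₂ = √(2g(h₁−h₂)) = √(2×9.7×(68−30)) = 27.15 m/s = 60.74 mph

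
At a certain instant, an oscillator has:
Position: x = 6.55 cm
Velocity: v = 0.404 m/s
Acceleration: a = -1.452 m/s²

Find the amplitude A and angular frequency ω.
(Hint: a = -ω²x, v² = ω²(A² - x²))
a = −ω²x → ω = √(|a|/x) = √(1.452/0.0655) = 4.708 rad/s
v² = ω²(A² − x²) → A = √(x² + v²/ω²) = √(0.0655² + 0.404²/4.708²) = 0.1079 m = 10.79 cm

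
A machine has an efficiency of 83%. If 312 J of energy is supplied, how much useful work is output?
W_out = η × W_in = 0.83 × 312 = 258.96 J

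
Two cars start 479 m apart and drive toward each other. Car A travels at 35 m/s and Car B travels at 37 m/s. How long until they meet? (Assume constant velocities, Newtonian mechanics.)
Combined speed: v_combined = 35 + 37 = 72 m/s
Time to meet: t = d/72 = 479/72 = 6.65 s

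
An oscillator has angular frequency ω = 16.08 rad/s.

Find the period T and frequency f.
T = 2π/ω = 2π/16.08 = 0.3907 s; f = ω/2π = 2.559 Hz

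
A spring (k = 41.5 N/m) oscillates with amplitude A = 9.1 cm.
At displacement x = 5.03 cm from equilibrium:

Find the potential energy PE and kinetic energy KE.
E_total = ½kA² = ½×41.5×(0.091)² = 0.1718 J
PE = ½kx² = ½×41.5×(0.0503)² = 0.0525 J
KE = E_total − PE = 0.1193 J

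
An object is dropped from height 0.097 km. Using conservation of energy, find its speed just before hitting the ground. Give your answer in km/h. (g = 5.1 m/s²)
mgh = ½mv² → v = √(2gh) = √(2×5.1×97) = 31.45 m/s = 113.2 km/h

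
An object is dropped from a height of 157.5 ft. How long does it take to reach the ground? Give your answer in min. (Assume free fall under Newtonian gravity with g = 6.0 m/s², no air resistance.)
t = √(2h/g) (with unit conversion) = 0.06667 min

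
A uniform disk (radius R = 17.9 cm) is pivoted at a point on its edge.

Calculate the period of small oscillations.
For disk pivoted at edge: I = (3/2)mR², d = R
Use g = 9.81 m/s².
I/m = (3/2)R² = 0.04806 m²; d = R = 0.179 m
T = 2π√((3/2)R²/(gR)) = 2π√(3R/(2g)) = 1.039 s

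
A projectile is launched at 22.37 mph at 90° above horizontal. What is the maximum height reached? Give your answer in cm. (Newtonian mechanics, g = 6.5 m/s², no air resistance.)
H = v₀²sin²(θ)/(2g) (with unit conversion) = 769.3 cm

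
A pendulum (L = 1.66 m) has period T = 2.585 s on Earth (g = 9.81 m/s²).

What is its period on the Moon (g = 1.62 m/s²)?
T = 2π√(L/g), so T_moon/T_earth = √(g_earth/g_moon)
T_moon = 2π√(1.66/1.62) = 6.36 s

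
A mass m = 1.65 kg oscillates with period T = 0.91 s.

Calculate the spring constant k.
T = 2π√(m/k) → k = m(2π/T)² = 1.65×(2π/0.91)² = 78.66 N/m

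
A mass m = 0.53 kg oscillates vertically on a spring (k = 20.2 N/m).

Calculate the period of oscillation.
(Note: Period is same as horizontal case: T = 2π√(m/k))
T = 2π√(m/k) = 2π√(0.53/20.2) = 1.018 s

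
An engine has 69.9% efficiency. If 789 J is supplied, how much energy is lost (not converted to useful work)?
W_out = η × W_in = 0.699×789 = 551.51 J
W_lost = W_in − W_out = 789 − 551.51 = 237.49 J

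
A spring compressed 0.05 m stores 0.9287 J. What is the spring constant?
PE = ½kx² → k = 2PE/x² = 2×0.9287/0.05² = 743.0 N/m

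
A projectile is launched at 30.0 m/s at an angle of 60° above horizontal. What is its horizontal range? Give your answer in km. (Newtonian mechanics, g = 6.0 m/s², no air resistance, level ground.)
R = v₀² sin(2θ) / g (with unit conversion) = 0.1299 km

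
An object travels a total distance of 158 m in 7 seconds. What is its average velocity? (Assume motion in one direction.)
v_avg = Δd / Δt = 158 / 7 = 22.57 m/s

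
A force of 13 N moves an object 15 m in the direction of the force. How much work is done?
W = Fd = 13×15 = 195.0 J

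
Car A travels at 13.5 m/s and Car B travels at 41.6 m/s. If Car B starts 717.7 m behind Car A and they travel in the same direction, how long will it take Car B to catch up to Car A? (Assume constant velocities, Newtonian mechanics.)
Relative speed: v_rel = 41.6 - 13.5 = 28.1 m/s
Time to catch: t = d₀/v_rel = 717.7/28.1 = 25.54 s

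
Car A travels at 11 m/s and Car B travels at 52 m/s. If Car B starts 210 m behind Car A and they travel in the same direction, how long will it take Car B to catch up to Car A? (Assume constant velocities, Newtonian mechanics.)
Relative speed: v_rel = 52 - 11 = 41 m/s
Time to catch: t = d₀/v_rel = 210/41 = 5.12 s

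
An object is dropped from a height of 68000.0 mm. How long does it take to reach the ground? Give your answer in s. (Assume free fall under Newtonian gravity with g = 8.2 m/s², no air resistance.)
t = √(2h/g) (with unit conversion) = 4.073 s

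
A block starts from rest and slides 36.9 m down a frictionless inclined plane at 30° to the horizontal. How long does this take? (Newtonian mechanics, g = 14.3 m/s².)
a = g sin(θ) = 14.3 × sin(30°) = 7.15 m/s²
t = √(2d/a) = √(2 × 36.9 / 7.15) = 3.21 s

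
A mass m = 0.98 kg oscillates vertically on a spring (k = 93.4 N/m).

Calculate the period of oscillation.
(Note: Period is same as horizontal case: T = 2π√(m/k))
T = 2π√(m/k) = 2π√(0.98/93.4) = 0.6436 s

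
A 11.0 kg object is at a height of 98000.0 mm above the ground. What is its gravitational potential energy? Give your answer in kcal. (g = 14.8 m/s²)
PE = mgh = 11 kg × 14.8 m/s² × 98 m = 1.595e+04 J = 3.813 kcal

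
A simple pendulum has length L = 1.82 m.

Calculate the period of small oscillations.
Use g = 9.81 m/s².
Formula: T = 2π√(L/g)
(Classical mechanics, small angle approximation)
T = 2π√(L/g) = 2π√(1.82/9.81) = 2.706 s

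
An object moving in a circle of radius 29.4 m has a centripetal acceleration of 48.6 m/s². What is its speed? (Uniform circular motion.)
v = √(a_c × r) = √(48.6 × 29.4) = 37.8 m/s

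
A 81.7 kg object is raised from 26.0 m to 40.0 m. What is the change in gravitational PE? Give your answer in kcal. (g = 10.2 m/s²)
ΔPE = mg(h₂ − h₁) = 81.7 kg × 10.2 m/s² × (40 − 26) m = 1.167e+04 J = 2.788 kcal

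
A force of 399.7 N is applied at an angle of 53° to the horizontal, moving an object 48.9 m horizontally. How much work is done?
W = Fd cosθ = 399.7×48.9×cos(53°) = 11763.0 J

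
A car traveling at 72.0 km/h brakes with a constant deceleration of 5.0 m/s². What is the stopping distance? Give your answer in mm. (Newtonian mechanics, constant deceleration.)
d = v₀² / (2a) (with unit conversion) = 40000.0 mm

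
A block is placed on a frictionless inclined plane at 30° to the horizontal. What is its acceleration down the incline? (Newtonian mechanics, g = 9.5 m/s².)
a = g sin(θ) = 9.5 × sin(30°) = 9.5 × 0.5 = 4.75 m/s²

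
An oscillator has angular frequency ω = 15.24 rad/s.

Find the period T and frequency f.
T = 2π/ω = 2π/15.24 = 0.4123 s; f = ω/2π = 2.426 Hz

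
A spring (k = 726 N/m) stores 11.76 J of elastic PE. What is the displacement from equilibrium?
PE = ½kx² → x = √(2PE/k) = √(2×11.76/726) = 0.18 m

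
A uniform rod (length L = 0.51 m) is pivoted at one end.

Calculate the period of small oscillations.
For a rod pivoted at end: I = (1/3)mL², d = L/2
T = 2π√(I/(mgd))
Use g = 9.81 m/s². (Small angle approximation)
I/m = (1/3)L² = 0.0867 m²; d = L/2 = 0.255 m
T = 2π√(I/(mgd)) = 2π√(0.0867/(9.81×0.255)) = 1.17 s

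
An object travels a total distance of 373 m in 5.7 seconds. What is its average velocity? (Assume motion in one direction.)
v_avg = Δd / Δt = 373 / 5.7 = 65.44 m/s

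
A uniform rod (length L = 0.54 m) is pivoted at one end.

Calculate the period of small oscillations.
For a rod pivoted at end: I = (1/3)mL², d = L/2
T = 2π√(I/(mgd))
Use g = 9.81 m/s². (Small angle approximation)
I/m = (1/3)L² = 0.0972 m²; d = L/2 = 0.27 m
T = 2π√(I/(mgd)) = 2π√(0.0972/(9.81×0.27)) = 1.204 s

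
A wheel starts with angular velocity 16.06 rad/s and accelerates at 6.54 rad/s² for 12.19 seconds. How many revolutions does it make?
θ = ω₀t + ½αt² = 16.06×12.19 + ½×6.54×12.19² = 681.68 rad
Revolutions = θ/(2π) = 681.68/(2π) = 108.49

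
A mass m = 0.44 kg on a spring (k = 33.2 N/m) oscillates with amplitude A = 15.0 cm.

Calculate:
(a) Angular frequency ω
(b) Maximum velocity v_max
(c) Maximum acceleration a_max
ω = √(k/m) = √(33.2/0.44) = 8.686 rad/s
v_max = ωA = 8.686×0.15 = 1.303 m/s
a_max = ω²A = 8.686²×0.15 = 11.32 m/s²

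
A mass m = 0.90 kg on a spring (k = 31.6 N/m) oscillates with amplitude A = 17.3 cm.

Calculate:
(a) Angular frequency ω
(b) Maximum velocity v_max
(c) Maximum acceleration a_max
ω = √(k/m) = √(31.6/0.9) = 5.925 rad/s
v_max = ωA = 5.925×0.173 = 1.025 m/s
a_max = ω²A = 5.925²×0.173 = 6.074 m/s²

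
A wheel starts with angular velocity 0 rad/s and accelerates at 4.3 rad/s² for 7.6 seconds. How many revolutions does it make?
θ = ω₀t + ½αt² = 0×7.6 + ½×4.3×7.6² = 124.18 rad
Revolutions = θ/(2π) = 124.18/(2π) = 19.76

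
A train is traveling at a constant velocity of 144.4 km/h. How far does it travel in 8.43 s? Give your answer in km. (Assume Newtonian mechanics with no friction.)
d = vt (with unit conversion) = 0.3381 km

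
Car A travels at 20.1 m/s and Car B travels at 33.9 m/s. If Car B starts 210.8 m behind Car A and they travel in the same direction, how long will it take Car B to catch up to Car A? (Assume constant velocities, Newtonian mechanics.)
Relative speed: v_rel = 33.9 - 20.1 = 13.8 m/s
Time to catch: t = d₀/v_rel = 210.8/13.8 = 15.28 s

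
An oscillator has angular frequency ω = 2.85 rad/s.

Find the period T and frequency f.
T = 2π/ω = 2π/2.85 = 2.205 s; f = ω/2π = 0.4536 Hz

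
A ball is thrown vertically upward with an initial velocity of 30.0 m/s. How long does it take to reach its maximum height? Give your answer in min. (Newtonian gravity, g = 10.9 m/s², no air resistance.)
t_up = v₀/g (with unit conversion) = 0.04587 min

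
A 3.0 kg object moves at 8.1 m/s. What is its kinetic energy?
KE = ½mv² = ½×3.0×8.1² = 98.415 J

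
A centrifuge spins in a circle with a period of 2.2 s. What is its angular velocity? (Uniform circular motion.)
ω = 2π/T = 2π/2.2 = 2.856 rad/s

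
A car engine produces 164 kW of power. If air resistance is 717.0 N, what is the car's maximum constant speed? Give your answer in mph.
P = Fv → v = P/F = 164000 W / 717 N = 228.7 m/s = 511.7 mph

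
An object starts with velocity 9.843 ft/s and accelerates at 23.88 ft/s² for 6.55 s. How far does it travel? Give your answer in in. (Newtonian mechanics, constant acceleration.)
d = v₀t + ½at² (with unit conversion) = 6921.0 in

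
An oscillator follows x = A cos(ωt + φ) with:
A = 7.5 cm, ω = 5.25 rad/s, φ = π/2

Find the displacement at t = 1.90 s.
x = A cos(ωt + φ) = 7.5×cos(5.25×1.9 + π/2) = 3.922 cm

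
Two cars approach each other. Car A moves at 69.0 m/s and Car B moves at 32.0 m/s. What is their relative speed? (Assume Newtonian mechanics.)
v_rel = v_A + v_B = 69.0 + 32.0 = 101.0 m/s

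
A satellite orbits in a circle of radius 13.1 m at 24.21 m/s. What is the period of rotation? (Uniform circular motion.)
T = 2πr/v = 2π×13.1/24.21 = 3.4 s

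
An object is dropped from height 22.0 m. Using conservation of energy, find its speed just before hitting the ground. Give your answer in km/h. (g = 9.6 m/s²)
mgh = ½mv² → v = √(2gh) = √(2×9.6×22) = 20.55 m/s = 73.99 km/h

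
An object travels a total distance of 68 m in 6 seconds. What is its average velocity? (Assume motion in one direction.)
v_avg = Δd / Δt = 68 / 6 = 11.33 m/s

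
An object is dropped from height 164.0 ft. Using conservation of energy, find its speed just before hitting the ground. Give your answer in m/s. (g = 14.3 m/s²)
mgh = ½mv² → v = √(2gh) = √(2×14.3×49.99) = 37.81 m/s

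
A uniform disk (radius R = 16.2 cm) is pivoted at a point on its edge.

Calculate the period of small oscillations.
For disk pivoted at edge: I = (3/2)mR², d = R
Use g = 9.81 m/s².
I/m = (3/2)R² = 0.03937 m²; d = R = 0.162 m
T = 2π√((3/2)R²/(gR)) = 2π√(3R/(2g)) = 0.9889 s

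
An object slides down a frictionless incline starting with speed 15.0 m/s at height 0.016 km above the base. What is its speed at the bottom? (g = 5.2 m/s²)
½mv₀² + mgh = ½mv² → v = √(v₀² + 2gh) = √(15² + 2×5.2×16) = 19.78 m/s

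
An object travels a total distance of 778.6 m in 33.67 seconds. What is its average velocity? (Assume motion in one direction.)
v_avg = Δd / Δt = 778.6 / 33.67 = 23.12 m/s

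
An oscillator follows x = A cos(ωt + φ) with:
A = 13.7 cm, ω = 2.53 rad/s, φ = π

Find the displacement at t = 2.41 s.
x = A cos(ωt + φ) = 13.7×cos(2.53×2.41 + π) = -13.46 cm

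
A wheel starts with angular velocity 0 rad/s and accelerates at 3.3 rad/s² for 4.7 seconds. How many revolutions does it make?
θ = ω₀t + ½αt² = 0×4.7 + ½×3.3×4.7² = 36.45 rad
Revolutions = θ/(2π) = 36.45/(2π) = 5.8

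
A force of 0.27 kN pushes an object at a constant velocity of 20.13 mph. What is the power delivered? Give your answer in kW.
P = Fv = 270 N × 8.999 m/s = 2430 W = 2.43 kW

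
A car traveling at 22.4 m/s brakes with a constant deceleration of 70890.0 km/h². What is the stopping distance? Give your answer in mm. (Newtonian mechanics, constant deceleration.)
d = v₀² / (2a) (with unit conversion) = 45870.0 mm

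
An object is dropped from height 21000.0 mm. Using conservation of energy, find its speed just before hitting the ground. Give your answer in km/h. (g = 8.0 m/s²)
mgh = ½mv² → v = √(2gh) = √(2×8.0×21) = 18.33 m/s = 65.99 km/h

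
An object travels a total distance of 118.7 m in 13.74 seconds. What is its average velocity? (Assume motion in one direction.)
v_avg = Δd / Δt = 118.7 / 13.74 = 8.64 m/s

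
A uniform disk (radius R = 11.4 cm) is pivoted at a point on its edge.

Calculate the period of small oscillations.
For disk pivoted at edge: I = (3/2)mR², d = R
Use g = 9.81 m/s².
I/m = (3/2)R² = 0.01949 m²; d = R = 0.114 m
T = 2π√((3/2)R²/(gR)) = 2π√(3R/(2g)) = 0.8296 s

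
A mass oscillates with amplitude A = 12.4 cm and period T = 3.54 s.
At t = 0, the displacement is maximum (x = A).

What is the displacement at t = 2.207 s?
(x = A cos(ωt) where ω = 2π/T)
ω = 2π/T = 2π/3.54 = 1.775 rad/s
x = A cos(ωt) = 12.4×cos(1.775×2.207) = -8.853 cm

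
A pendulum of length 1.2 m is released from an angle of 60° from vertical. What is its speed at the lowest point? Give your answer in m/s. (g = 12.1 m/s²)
h = L(1 − cosθ) = 1.2×(1 − cos60°) = 0.6 m
v = √(2gh) = √(2×12.1×0.6) = 3.811 m/s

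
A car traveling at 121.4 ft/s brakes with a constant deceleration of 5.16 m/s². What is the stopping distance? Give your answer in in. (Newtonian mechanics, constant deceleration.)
d = v₀² / (2a) (with unit conversion) = 5223.0 in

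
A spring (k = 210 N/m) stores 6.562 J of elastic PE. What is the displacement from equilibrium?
PE = ½kx² → x = √(2PE/k) = √(2×6.562/210) = 0.25 m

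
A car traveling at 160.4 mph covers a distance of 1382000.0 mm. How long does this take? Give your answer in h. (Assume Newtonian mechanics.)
t = d/v (with unit conversion) = 0.005354 h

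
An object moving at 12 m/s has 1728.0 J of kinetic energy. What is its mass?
KE = ½mv² → m = 2KE/v² = 2×1728.0/12² = 24.0 kg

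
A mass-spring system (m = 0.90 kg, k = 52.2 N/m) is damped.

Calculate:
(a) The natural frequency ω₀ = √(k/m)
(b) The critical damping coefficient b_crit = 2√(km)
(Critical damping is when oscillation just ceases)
ω₀ = √(k/m) = √(52.2/0.9) = 7.616 rad/s
b_crit = 2√(km) = 2√(52.2×0.9) = 13.71 kg/s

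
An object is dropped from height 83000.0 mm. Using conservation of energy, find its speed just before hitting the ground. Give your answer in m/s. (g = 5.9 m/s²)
mgh = ½mv² → v = √(2gh) = √(2×5.9×83) = 31.3 m/s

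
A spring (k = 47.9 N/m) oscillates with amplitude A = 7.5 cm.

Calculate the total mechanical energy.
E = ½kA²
E = ½kA² = ½×47.9×(0.075)² = 0.1347 J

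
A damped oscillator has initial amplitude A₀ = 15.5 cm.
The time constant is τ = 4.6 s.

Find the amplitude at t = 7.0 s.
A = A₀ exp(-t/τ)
A = A₀ exp(−t/τ) = 15.5×exp(−7.0/4.6) = 3.384 cm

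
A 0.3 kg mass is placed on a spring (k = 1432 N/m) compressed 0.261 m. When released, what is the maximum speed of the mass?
½kx² = ½mv² → v = x√(k/m) = 0.261×√(1432/0.3) = 18.03 m/s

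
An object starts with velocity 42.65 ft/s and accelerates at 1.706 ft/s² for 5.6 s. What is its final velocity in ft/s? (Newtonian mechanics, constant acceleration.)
v = v₀ + at (with unit conversion) = 52.2 ft/s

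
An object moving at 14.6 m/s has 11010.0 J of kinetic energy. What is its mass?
KE = ½mv² → m = 2KE/v² = 2×11010.0/14.6² = 103.3 kg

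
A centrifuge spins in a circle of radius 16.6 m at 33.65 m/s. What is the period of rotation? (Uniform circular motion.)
T = 2πr/v = 2π×16.6/33.65 = 3.1 s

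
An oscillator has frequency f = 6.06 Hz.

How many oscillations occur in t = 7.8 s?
n = f×t = 6.06×7.8 = 47.27 oscillations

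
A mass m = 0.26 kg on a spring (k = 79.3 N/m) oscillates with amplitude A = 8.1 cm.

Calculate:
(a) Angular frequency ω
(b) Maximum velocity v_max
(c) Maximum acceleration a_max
ω = √(k/m) = √(79.3/0.26) = 17.46 rad/s
v_max = ωA = 17.46×0.081 = 1.415 m/s
a_max = ω²A = 17.46²×0.081 = 24.7 m/s²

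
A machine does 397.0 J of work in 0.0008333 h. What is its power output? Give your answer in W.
P = W/t = 397 J / 3 s = 132.3 W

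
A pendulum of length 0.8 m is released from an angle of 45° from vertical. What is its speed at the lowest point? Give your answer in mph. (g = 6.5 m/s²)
h = L(1 − cosθ) = 0.8×(1 − cos45°) = 0.2343 m
v = √(2gh) = √(2×6.5×0.2343) = 1.745 m/s = 3.904 mph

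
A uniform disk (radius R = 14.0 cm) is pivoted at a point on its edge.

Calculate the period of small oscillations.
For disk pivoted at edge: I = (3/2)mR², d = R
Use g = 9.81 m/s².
I/m = (3/2)R² = 0.0294 m²; d = R = 0.14 m
T = 2π√((3/2)R²/(gR)) = 2π√(3R/(2g)) = 0.9193 s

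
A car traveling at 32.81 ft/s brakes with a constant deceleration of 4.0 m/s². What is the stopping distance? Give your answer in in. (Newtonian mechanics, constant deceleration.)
d = v₀² / (2a) (with unit conversion) = 492.2 in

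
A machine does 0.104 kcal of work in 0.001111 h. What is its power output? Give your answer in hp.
P = W/t = 435.1 J / 4 s = 108.8 W = 0.1459 hp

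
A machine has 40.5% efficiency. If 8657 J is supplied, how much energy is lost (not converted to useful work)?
W_out = η × W_in = 0.405×8657 = 3506.1 J
W_lost = W_in − W_out = 8657 − 3506.1 = 5150.9 J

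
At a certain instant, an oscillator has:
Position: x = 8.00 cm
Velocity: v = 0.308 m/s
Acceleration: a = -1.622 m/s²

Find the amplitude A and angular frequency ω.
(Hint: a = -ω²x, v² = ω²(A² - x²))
a = −ω²x → ω = √(|a|/x) = √(1.622/0.08) = 4.503 rad/s
v² = ω²(A² − x²) → A = √(x² + v²/ω²) = √(0.08² + 0.308²/4.503²) = 0.1053 m = 10.53 cm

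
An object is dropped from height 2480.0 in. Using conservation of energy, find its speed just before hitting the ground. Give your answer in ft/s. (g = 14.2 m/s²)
mgh = ½mv² → v = √(2gh) = √(2×14.2×62.99) = 42.3 m/s = 138.8 ft/s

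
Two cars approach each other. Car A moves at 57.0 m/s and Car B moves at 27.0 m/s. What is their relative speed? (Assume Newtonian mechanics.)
v_rel = v_A + v_B = 57.0 + 27.0 = 84.0 m/s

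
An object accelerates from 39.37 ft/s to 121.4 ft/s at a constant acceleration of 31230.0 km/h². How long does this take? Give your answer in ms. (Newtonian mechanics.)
t = (v - v₀)/a (with unit conversion) = 10380.0 ms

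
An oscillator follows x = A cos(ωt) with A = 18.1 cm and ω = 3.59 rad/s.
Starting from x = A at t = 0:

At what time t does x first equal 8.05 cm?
cos(ωt) = x/A = 8.05/18.1 = 0.4448
ωt = arccos(0.4448) = 1.11 rad
t = 1.11/3.59 = 0.3092 s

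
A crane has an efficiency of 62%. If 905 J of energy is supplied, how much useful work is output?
W_out = η × W_in = 0.62 × 905 = 561.1 J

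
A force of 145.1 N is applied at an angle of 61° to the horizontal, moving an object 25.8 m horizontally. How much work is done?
W = Fd cosθ = 145.1×25.8×cos(61°) = 1814.9 J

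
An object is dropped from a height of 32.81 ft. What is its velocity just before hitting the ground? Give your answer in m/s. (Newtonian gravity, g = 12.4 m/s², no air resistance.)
v = √(2gh) (with unit conversion) = 15.75 m/s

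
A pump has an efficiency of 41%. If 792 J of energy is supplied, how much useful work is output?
W_out = η × W_in = 0.41 × 792 = 324.72 J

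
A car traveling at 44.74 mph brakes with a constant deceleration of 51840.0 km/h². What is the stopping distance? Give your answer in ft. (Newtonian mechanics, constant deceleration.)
d = v₀² / (2a) (with unit conversion) = 164.1 ft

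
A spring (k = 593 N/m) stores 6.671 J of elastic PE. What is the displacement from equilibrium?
PE = ½kx² → x = √(2PE/k) = √(2×6.671/593) = 0.15 m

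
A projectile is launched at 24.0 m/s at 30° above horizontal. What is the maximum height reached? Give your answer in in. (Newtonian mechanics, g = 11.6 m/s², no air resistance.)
H = v₀²sin²(θ)/(2g) (with unit conversion) = 244.4 in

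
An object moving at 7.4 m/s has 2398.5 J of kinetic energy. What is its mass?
KE = ½mv² → m = 2KE/v² = 2×2398.5/7.4² = 87.6 kg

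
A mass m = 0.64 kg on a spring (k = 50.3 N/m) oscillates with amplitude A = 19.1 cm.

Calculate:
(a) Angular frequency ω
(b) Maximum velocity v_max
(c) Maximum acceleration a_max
ω = √(k/m) = √(50.3/0.64) = 8.865 rad/s
v_max = ωA = 8.865×0.191 = 1.693 m/s
a_max = ω²A = 8.865²×0.191 = 15.01 m/s²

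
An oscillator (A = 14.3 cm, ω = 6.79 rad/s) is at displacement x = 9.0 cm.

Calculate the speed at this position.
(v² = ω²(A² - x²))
v = ω√(A² − x²) = 6.79×√(0.143² − 0.09²) = 0.7545 m/s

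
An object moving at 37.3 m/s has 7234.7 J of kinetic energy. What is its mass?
KE = ½mv² → m = 2KE/v² = 2×7234.7/37.3² = 10.4 kg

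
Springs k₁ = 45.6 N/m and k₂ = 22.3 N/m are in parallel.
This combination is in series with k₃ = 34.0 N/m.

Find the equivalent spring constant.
k₁₂ = k₁ + k₂ = 67.9 N/m (parallel)
1/k_eq = 1/k₁₂ + 1/k₃ → k_eq = 22.66 N/m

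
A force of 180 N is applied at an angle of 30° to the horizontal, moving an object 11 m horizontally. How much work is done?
W = Fd cosθ = 180×11×cos(30°) = 1714.7 J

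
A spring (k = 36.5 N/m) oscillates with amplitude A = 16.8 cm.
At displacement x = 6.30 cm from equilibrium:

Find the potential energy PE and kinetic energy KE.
E_total = ½kA² = ½×36.5×(0.168)² = 0.5151 J
PE = ½kx² = ½×36.5×(0.063)² = 0.07243 J
KE = E_total − PE = 0.4427 J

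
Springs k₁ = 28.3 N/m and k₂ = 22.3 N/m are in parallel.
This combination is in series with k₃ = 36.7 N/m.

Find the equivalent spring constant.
k₁₂ = k₁ + k₂ = 50.6 N/m (parallel)
1/k_eq = 1/k₁₂ + 1/k₃ → k_eq = 21.27 N/m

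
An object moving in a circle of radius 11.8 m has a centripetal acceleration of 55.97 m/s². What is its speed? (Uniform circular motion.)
v = √(a_c × r) = √(55.97 × 11.8) = 25.7 m/s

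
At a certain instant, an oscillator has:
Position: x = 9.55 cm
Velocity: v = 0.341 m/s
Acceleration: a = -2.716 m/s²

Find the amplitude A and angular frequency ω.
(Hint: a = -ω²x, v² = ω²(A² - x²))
a = −ω²x → ω = √(|a|/x) = √(2.716/0.0955) = 5.333 rad/s
v² = ω²(A² − x²) → A = √(x² + v²/ω²) = √(0.0955² + 0.341²/5.333²) = 0.1149 m = 11.49 cm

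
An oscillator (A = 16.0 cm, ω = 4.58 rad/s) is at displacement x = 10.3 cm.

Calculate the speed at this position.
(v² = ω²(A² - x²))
v = ω√(A² − x²) = 4.58×√(0.16² − 0.103²) = 0.5608 m/s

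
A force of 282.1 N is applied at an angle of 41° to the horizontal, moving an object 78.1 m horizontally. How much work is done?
W = Fd cosθ = 282.1×78.1×cos(41°) = 16628.0 J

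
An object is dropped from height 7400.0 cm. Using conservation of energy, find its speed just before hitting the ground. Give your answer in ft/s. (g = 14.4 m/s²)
mgh = ½mv² → v = √(2gh) = √(2×14.4×74) = 46.16 m/s = 151.5 ft/s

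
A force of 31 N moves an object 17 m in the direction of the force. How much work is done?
W = Fd = 31×17 = 527.0 J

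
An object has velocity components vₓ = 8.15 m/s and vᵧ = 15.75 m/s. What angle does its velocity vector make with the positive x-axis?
θ = arctan(vᵧ/vₓ) = arctan(15.75/8.15) = 62.64°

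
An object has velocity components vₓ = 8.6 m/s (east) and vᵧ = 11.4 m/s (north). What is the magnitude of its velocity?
|v| = √(vₓ² + vᵧ²) = √(8.6² + 11.4²) = √(203.92) = 14.28 m/s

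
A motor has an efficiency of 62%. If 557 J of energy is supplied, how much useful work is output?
W_out = η × W_in = 0.62 × 557 = 345.34 J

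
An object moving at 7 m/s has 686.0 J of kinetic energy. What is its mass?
KE = ½mv² → m = 2KE/v² = 2×686.0/7² = 28.0 kg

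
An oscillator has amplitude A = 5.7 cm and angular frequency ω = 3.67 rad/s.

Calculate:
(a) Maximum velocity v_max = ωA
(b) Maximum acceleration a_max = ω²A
v_max = ωA = 3.67×0.057 = 0.2092 m/s
a_max = ω²A = 3.67²×0.057 = 0.7677 m/s²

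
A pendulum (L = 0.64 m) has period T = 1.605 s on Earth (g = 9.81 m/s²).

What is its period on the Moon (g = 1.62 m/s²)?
T = 2π√(L/g), so T_moon/T_earth = √(g_earth/g_moon)
T_moon = 2π√(0.64/1.62) = 3.949 s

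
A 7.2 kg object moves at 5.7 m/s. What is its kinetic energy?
KE = ½mv² = ½×7.2×5.7² = 116.964 J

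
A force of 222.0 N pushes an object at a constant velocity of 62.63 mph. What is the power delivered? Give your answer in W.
P = Fv = 222 N × 28 m/s = 6216 W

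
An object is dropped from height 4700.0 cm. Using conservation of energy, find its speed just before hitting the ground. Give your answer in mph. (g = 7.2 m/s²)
mgh = ½mv² → v = √(2gh) = √(2×7.2×47) = 26.02 m/s = 58.19 mph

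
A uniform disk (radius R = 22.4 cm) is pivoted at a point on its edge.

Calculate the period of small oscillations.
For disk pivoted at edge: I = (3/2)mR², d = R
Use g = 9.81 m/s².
I/m = (3/2)R² = 0.07526 m²; d = R = 0.224 m
T = 2π√((3/2)R²/(gR)) = 2π√(3R/(2g)) = 1.163 s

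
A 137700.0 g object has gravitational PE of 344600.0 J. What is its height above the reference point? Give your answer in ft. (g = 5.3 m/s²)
PE = mgh → h = PE/(mg) = 3.446e+05 J / (137.7 kg × 5.3 m/s²) = 472.2 m = 1549.0 ft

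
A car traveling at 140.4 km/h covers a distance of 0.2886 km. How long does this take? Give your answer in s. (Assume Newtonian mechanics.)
t = d/v (with unit conversion) = 7.4 s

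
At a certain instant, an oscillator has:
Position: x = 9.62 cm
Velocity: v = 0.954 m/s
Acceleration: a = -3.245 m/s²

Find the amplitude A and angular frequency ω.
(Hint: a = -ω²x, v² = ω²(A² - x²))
a = −ω²x → ω = √(|a|/x) = √(3.245/0.0962) = 5.808 rad/s
v² = ω²(A² − x²) → A = √(x² + v²/ω²) = √(0.0962² + 0.954²/5.808²) = 0.1904 m = 19.04 cm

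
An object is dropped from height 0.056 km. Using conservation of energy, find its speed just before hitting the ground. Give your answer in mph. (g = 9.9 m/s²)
mgh = ½mv² → v = √(2gh) = √(2×9.9×56) = 33.3 m/s = 74.49 mph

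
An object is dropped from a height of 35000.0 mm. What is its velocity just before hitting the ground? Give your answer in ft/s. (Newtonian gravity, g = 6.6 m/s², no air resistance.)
v = √(2gh) (with unit conversion) = 70.52 ft/s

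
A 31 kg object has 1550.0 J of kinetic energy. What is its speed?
KE = ½mv² → v = √(2KE/m) = √(2×1550.0/31) = 10.0 m/s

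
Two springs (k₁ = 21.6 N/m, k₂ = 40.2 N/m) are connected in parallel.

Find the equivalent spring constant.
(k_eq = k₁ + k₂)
k_eq = k₁ + k₂ = 21.6 + 40.2 = 61.8 N/m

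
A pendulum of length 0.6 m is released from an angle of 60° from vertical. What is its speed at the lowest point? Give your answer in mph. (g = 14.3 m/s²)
h = L(1 − cosθ) = 0.6×(1 − cos60°) = 0.3 m
v = √(2gh) = √(2×14.3×0.3) = 2.929 m/s = 6.552 mph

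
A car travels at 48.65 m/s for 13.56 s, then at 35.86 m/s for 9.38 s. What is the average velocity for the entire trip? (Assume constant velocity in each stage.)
d₁ = v₁t₁ = 48.65 × 13.56 = 659.694 m
d₂ = v₂t₂ = 35.86 × 9.38 = 336.367 m
d_total = 996.06 m, t_total = 22.94 s
v_avg = d_total/t_total = 996.06/22.94 = 43.42 m/s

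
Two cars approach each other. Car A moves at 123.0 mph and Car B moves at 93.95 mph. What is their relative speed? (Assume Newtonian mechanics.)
v_rel = v_A + v_B = 123.0 + 93.95 = 217.0 mph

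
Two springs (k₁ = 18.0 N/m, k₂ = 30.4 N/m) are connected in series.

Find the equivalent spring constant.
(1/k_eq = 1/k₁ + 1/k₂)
1/k_eq = 1/18.0 + 1/30.4 = 0.08845; k_eq = 11.31 N/m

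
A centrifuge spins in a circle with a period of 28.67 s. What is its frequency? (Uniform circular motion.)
f = 1/T = 1/28.67 = 0.0349 Hz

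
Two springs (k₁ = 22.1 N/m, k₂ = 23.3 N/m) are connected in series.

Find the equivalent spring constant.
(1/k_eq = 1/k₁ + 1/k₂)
1/k_eq = 1/22.1 + 1/23.3 = 0.088167; k_eq = 11.34 N/m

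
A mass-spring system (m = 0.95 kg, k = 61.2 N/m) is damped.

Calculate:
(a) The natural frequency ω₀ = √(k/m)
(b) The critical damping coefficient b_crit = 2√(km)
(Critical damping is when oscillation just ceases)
ω₀ = √(k/m) = √(61.2/0.95) = 8.026 rad/s
b_crit = 2√(km) = 2√(61.2×0.95) = 15.25 kg/s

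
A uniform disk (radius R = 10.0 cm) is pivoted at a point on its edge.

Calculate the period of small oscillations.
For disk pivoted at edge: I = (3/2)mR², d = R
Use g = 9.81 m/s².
I/m = (3/2)R² = 0.015 m²; d = R = 0.1 m
T = 2π√((3/2)R²/(gR)) = 2π√(3R/(2g)) = 0.7769 s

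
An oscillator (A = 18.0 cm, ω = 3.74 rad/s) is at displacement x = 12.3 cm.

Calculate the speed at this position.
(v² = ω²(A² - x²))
v = ω√(A² − x²) = 3.74×√(0.18² − 0.123²) = 0.4915 m/s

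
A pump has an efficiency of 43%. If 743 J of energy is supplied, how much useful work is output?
W_out = η × W_in = 0.43 × 743 = 319.49 J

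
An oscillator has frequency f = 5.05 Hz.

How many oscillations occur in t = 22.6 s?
n = f×t = 5.05×22.6 = 114.1 oscillations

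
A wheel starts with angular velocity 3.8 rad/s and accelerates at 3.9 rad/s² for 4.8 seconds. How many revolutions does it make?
θ = ω₀t + ½αt² = 3.8×4.8 + ½×3.9×4.8² = 63.17 rad
Revolutions = θ/(2π) = 63.17/(2π) = 10.05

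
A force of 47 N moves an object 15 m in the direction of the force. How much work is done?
W = Fd = 47×15 = 705.0 J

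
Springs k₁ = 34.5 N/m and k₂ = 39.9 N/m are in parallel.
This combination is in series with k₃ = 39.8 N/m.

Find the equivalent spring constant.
k₁₂ = k₁ + k₂ = 74.4 N/m (parallel)
1/k_eq = 1/k₁₂ + 1/k₃ → k_eq = 25.93 N/m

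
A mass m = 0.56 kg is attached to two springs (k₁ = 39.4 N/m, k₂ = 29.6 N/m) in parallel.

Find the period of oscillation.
k_eq = k₁+k₂ = 69 N/m
T = 2π√(m/k_eq) = 2π√(0.56/69) = 0.566 s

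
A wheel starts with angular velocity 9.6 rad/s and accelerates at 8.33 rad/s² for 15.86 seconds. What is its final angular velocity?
ω = ω₀ + αt = 9.6 + 8.33 × 15.86 = 141.71 rad/s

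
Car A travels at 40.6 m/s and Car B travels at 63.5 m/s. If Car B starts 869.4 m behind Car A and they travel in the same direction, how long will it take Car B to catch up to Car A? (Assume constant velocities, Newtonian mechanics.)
Relative speed: v_rel = 63.5 - 40.6 = 22.9 m/s
Time to catch: t = d₀/v_rel = 869.4/22.9 = 37.97 s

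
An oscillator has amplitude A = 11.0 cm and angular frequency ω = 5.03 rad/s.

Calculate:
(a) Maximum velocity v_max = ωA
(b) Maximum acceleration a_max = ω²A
v_max = ωA = 5.03×0.11 = 0.5533 m/s
a_max = ω²A = 5.03²×0.11 = 2.783 m/s²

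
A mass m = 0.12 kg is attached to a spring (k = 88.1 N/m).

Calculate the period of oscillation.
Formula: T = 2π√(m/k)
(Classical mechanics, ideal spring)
T = 2π√(m/k) = 2π√(0.12/88.1) = 0.2319 s; f = 1/T = 4.312 Hz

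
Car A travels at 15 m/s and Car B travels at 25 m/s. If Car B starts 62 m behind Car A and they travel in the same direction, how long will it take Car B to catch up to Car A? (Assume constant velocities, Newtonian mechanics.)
Relative speed: v_rel = 25 - 15 = 10 m/s
Time to catch: t = d₀/v_rel = 62/10 = 6.2 s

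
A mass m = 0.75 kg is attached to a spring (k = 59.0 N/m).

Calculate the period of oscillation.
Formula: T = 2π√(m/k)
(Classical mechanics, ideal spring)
T = 2π√(m/k) = 2π√(0.75/59.0) = 0.7084 s; f = 1/T = 1.412 Hz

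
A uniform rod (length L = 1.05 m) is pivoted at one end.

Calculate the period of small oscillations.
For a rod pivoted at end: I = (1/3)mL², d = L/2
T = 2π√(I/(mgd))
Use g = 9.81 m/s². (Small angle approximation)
I/m = (1/3)L² = 0.3675 m²; d = L/2 = 0.525 m
T = 2π√(I/(mgd)) = 2π√(0.3675/(9.81×0.525)) = 1.678 s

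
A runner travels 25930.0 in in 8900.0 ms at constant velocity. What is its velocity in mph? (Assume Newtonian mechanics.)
v = d/t (with unit conversion) = 165.5 mph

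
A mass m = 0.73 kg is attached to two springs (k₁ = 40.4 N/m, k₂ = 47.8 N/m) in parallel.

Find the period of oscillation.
k_eq = k₁+k₂ = 88.2 N/m
T = 2π√(m/k_eq) = 2π√(0.73/88.2) = 0.5716 s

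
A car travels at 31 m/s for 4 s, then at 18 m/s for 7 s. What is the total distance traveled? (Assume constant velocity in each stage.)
d₁ = v₁t₁ = 31 × 4 = 124 m
d₂ = v₂t₂ = 18 × 7 = 126 m
d_total = 124 + 126 = 250 m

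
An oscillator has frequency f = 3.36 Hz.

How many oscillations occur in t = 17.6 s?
n = f×t = 3.36×17.6 = 59.14 oscillations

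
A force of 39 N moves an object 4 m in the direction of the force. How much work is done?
W = Fd = 39×4 = 156.0 J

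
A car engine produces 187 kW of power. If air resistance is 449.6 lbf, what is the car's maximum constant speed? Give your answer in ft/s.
P = Fv → v = P/F = 187000 W / 2000 N = 93.5 m/s = 306.8 ft/s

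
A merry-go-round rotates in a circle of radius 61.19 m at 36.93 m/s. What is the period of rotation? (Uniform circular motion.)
T = 2πr/v = 2π×61.19/36.93 = 10.41 s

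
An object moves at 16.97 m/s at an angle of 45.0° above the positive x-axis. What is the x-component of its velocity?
vₓ = v cos(θ) = 16.97 × cos(45.0°) = 12.0 m/s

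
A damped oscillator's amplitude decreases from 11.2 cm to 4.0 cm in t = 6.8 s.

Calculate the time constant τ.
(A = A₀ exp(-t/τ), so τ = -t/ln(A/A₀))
A/A₀ = 4.0/11.2 = 0.3571; ln(A/A₀) = -1.03
τ = −t/ln(A/A₀) = −6.8/-1.03 = 6.604 s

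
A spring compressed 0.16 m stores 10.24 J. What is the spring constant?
PE = ½kx² → k = 2PE/x² = 2×10.24/0.16² = 800.0 N/m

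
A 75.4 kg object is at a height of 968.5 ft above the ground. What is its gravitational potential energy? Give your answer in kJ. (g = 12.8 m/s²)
PE = mgh = 75.4 kg × 12.8 m/s² × 295.2 m = 2.849e+05 J = 284.9 kJ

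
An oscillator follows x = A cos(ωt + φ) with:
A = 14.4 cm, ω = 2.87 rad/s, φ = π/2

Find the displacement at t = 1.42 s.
x = A cos(ωt + φ) = 14.4×cos(2.87×1.42 + π/2) = 11.58 cm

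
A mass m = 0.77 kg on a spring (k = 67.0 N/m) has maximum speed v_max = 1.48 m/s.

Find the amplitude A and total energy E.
½mv²_max = ½kA² → A = v_max√(m/k) = 1.48×√(0.77/67.0) = 0.1587 m = 15.87 cm
E = ½mv²_max = ½×0.77×1.48² = 0.8433 J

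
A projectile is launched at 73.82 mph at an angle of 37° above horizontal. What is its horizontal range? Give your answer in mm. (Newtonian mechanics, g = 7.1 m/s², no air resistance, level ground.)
R = v₀² sin(2θ) / g (with unit conversion) = 147400.0 mm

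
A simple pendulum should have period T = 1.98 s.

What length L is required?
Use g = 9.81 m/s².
T = 2π√(L/g) → L = g(T/2π)² = 9.81×(1.98/2π)² = 0.9742 m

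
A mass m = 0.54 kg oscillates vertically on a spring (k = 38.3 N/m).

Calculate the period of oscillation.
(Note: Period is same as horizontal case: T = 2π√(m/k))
T = 2π√(m/k) = 2π√(0.54/38.3) = 0.7461 s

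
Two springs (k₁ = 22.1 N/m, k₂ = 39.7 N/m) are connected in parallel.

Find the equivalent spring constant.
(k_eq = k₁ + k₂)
k_eq = k₁ + k₂ = 22.1 + 39.7 = 61.8 N/m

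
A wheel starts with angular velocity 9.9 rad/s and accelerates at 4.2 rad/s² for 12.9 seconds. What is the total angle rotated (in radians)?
θ = ω₀t + ½αt² = 9.9×12.9 + ½×4.2×12.9² = 477.17 rad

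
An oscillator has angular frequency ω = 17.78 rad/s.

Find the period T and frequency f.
T = 2π/ω = 2π/17.78 = 0.3534 s; f = ω/2π = 2.83 Hz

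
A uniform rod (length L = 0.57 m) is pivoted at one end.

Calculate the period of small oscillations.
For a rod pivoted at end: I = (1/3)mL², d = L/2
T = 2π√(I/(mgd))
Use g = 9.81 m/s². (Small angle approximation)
I/m = (1/3)L² = 0.1083 m²; d = L/2 = 0.285 m
T = 2π√(I/(mgd)) = 2π√(0.1083/(9.81×0.285)) = 1.237 s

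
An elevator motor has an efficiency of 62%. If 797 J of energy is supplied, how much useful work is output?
W_out = η × W_in = 0.62 × 797 = 494.14 J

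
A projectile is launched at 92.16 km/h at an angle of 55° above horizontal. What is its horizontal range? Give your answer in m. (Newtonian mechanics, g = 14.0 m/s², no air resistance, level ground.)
R = v₀² sin(2θ) / g (with unit conversion) = 43.99 m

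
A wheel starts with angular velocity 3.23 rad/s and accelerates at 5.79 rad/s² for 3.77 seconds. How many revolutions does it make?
θ = ω₀t + ½αt² = 3.23×3.77 + ½×5.79×3.77² = 53.32 rad
Revolutions = θ/(2π) = 53.32/(2π) = 8.49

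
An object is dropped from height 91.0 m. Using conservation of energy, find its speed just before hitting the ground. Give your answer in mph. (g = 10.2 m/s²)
mgh = ½mv² → v = √(2gh) = √(2×10.2×91) = 43.09 m/s = 96.38 mph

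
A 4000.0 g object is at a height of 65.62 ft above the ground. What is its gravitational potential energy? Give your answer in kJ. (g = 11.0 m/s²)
PE = mgh = 4 kg × 11.0 m/s² × 20 m = 880 J = 0.88 kJ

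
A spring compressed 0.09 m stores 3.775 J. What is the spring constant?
PE = ½kx² → k = 2PE/x² = 2×3.775/0.09² = 932.1 N/m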